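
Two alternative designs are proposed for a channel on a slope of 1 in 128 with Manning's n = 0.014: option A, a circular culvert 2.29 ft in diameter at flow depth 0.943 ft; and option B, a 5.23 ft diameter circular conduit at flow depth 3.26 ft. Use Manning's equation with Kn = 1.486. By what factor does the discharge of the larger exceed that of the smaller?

Channel A: For a circular section of diameter D = 2.29 ft at depth y = 0.943 ft, the central angle is θ = 2 arccos(1 − 2y/D) = 2.787 rad. Then A = (D²/8)(θ − sin θ) = 1.599 ft² and P = Dθ/2 = 3.191 ft. Hydraulic radius R = A/P = 1.599/3.191 = 0.5012 ft. Q_A = (1.486/0.014)·1.599·0.5012^(2/3)·√0.007812 = 9.466 ft³/s.
Channel B: For a circular section of diameter D = 5.23 ft at depth y = 3.26 ft, the central angle is θ = 2 arccos(1 − 2y/D) = 3.64 rad. Then A = (D²/8)(θ − sin θ) = 14.08 ft² and P = Dθ/2 = 9.519 ft. Hydraulic radius R = A/P = 14.08/9.519 = 1.479 ft. Q_B = (1.486/0.014)·14.08·1.479^(2/3)·√0.007812 = 171.5 ft³/s.
The larger discharge is 171.5 ft³/s and the smaller is 9.466 ft³/s; the ratio is 18.1.

18.1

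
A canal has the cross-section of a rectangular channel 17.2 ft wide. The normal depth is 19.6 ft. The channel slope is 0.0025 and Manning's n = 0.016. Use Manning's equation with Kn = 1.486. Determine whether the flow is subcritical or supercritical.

Flow area A = b·y = 17.2 × 19.6 = 337.1 ft². Wetted perimeter P = b + 2y = 17.2 + 2×19.6 = 56.4 ft.
Hydraulic radius R = A/P = 337.1/56.4 = 5.977 ft.
V = (1.486/n) R^(2/3) √S = (1.486/0.016) × 5.977^(2/3) × √0.0025 = 15.29 ft/s. Hydraulic depth D_h = A/T = 337.1/17.2 = 19.6 ft.
Froude number Fr = V/√(g·D_h) = 15.29/√(32.2×19.6) = 0.609, which is less than 1, so the flow is subcritical.

subcritical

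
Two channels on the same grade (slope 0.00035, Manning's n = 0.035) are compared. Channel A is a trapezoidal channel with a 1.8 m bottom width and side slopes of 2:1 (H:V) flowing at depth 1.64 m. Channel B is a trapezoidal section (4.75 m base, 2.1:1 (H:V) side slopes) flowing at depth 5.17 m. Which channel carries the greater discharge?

Channel A: With bottom width b = 1.8 m and side slope z = 2: A = (b + zy)y = (1.8 + 2×1.64)×1.64 = 8.331 m²; P = b + 2y√(1+z²) = 1.8 + 2×1.64×2.236 = 9.134 m. Hydraulic radius R = A/P = 8.331/9.134 = 0.9121 m. Q_A = (1/0.035)·8.331·0.9121^(2/3)·√0.00035 = 4.188 m³/s.
Channel B: With bottom width b = 4.75 m and side slope z = 2.1: A = (b + zy)y = (4.75 + 2.1×5.17)×5.17 = 80.69 m²; P = b + 2y√(1+z²) = 4.75 + 2×5.17×2.326 = 28.8 m. Hydraulic radius R = A/P = 80.69/28.8 = 2.802 m. Q_B = (1/0.035)·80.69·2.802^(2/3)·√0.00035 = 85.71 m³/s.
Q_A = 4.188 m³/s vs Q_B = 85.71 m³/s, so channel B carries more.

channel B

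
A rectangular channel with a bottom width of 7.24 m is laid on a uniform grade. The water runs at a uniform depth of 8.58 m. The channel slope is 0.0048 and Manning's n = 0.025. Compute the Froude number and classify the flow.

Flow area A = b·y = 7.24 × 8.58 = 62.12 m². Wetted perimeter P = b + 2y = 7.24 + 2×8.58 = 24.4 m.
Hydraulic radius R = A/P = 62.12/24.4 = 2.546 m.
V = (1/n) R^(2/3) √S = (1/0.025) × 2.546^(2/3) × √0.0048 = 5.167 m/s. Hydraulic depth D_h = A/T = 62.12/7.24 = 8.58 m.
Froude number Fr = V/√(g·D_h) = 5.167/√(9.81×8.58) = 0.563, which is less than 1, so the flow is subcritical.

subcritical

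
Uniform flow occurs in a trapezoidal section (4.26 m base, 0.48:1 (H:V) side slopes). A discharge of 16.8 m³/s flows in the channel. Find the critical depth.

At critical depth, Q² T / (g A³) = 1, i.e. A³/T = Q²/g = 16.8²/9.81 = 28.77.
Trying y = 0.955 m: A³/T = 17.67 — too small.
Trying y = 1.28 m: A³/T = 44.25 — too large.
Trying y = 1.12 m: A³/T = 29.08 — matches.

y_c = 1.12 m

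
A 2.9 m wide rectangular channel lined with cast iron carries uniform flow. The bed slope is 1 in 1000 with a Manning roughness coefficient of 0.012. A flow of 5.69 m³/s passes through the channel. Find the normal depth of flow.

y_n = 1.04 m

Manning's equation rearranged: A R^(2/3) = nQ / (1·√S) = 0.012 × 5.69 / (√0.001) = 2.159.
Trying y = 0.768 m: A R^(2/3) = 1.407 — short.
Trying y = 1.24 m: A R^(2/3) = 2.749 — over.
Trying y = 1.04 m: A R^(2/3) = 2.159 — close enough.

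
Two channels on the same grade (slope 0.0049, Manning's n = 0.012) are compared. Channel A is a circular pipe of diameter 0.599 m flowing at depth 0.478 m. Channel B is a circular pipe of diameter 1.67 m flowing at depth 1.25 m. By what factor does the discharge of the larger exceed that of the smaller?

Channel A: For a circular section of diameter D = 0.599 m at depth y = 0.478 m, the central angle is θ = 2 arccos(1 − 2y/D) = 4.419 rad. Then A = (D²/8)(θ − sin θ) = 0.2411 m² and P = Dθ/2 = 1.323 m. Hydraulic radius R = A/P = 0.2411/1.323 = 0.1822 m. Q_A = (1/0.012)·0.2411·0.1822^(2/3)·√0.0049 = 0.452 m³/s.
Channel B: For a circular section of diameter D = 1.67 m at depth y = 1.25 m, the central angle is θ = 2 arccos(1 − 2y/D) = 4.182 rad. Then A = (D²/8)(θ − sin θ) = 1.759 m² and P = Dθ/2 = 3.492 m. Hydraulic radius R = A/P = 1.759/3.492 = 0.5036 m. Q_B = (1/0.012)·1.759·0.5036^(2/3)·√0.0049 = 6.493 m³/s.
The larger discharge is 6.493 m³/s and the smaller is 0.452 m³/s; the ratio is 14.4.

14.4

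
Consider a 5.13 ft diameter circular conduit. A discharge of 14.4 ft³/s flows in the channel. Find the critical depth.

y_c = 1.04 ft

At critical depth, Q² T / (g A³) = 1, i.e. A³/T = Q²/g = 14.4²/32.2 = 6.44.
At y = 1.31 ft: A³/T = 16.13 — too large.
At y = 0.841 ft: A³/T = 2.845 — too small.
At y = 1.04 ft: A³/T = 6.549 — matches.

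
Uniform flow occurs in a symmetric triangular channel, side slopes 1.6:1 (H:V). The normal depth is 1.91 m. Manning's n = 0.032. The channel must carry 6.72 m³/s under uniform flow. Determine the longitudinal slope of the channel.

S = 0.0018

For a triangular section with side slope z = 1.6: A = zy² = 1.6×1.91² = 5.837 m²; P = 2y√(1+z²) = 2×1.91×1.887 = 7.208 m.
Hydraulic radius R = A/P = 5.837/7.208 = 0.8098 m.
From Manning's equation, S = [nQ / (1 A R^(2/3))]² = [0.032 × 6.72 / (1 × 5.837 × 0.8098^(2/3))]² = 0.0018.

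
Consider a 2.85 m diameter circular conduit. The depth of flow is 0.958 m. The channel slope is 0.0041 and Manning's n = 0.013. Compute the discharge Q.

Q = 6.11 m³/s

For a circular section of diameter D = 2.85 m at depth y = 0.958 m, the central angle is θ = 2 arccos(1 − 2y/D) = 2.474 rad. Then A = (D²/8)(θ − sin θ) = 1.883 m² and P = Dθ/2 = 3.525 m.
Hydraulic radius R = A/P = 1.883/3.525 = 0.5341 m.
Manning's equation: Q = (1/n) A R^(2/3) S^(1/2) = (1/0.013) × 1.883 × 0.5341^(2/3) × 0.0041^(1/2) = 6.11 m³/s.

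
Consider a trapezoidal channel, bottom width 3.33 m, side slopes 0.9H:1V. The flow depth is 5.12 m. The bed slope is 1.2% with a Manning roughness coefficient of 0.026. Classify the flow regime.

supercritical

With bottom width b = 3.33 m and side slope z = 0.9: A = (b + zy)y = (3.33 + 0.9×5.12)×5.12 = 40.64 m²; P = b + 2y√(1+z²) = 3.33 + 2×5.12×1.345 = 17.11 m.
Hydraulic radius R = A/P = 40.64/17.11 = 2.376 m.
V = (1/n) R^(2/3) √S = (1/0.026) × 2.376^(2/3) × √0.012 = 7.502 m/s. Hydraulic depth D_h = A/T = 40.64/12.55 = 3.239 m.
Froude number Fr = V/√(g·D_h) = 7.502/√(9.81×3.239) = 1.33, which is greater than 1, so the flow is supercritical.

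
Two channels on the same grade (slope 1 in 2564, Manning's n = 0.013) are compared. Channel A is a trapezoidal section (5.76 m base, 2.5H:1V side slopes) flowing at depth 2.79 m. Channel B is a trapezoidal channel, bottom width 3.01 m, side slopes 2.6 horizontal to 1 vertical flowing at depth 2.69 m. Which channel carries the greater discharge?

Channel A: With bottom width b = 5.76 m and side slope z = 2.5: A = (b + zy)y = (5.76 + 2.5×2.79)×2.79 = 35.53 m²; P = b + 2y√(1+z²) = 5.76 + 2×2.79×2.693 = 20.78 m. Hydraulic radius R = A/P = 35.53/20.78 = 1.709 m. Q_A = (1/0.013)·35.53·1.709^(2/3)·√0.00039 = 77.17 m³/s.
Channel B: With bottom width b = 3.01 m and side slope z = 2.6: A = (b + zy)y = (3.01 + 2.6×2.69)×2.69 = 26.91 m²; P = b + 2y√(1+z²) = 3.01 + 2×2.69×2.786 = 18 m. Hydraulic radius R = A/P = 26.91/18 = 1.495 m. Q_B = (1/0.013)·26.91·1.495^(2/3)·√0.00039 = 53.46 m³/s.
Q_A = 77.17 m³/s vs Q_B = 53.46 m³/s, so channel A carries more.

channel A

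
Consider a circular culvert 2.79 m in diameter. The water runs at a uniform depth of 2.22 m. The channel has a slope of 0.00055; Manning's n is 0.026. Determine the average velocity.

V = 0.808 m/s

For a circular section of diameter D = 2.79 m at depth y = 2.22 m, the central angle is θ = 2 arccos(1 − 2y/D) = 4.407 rad. Then A = (D²/8)(θ − sin θ) = 5.216 m² and P = Dθ/2 = 6.148 m.
Hydraulic radius R = A/P = 5.216/6.148 = 0.8485 m.
From Manning's equation, V = (1/n) R^(2/3) S^(1/2) = (1/0.026) × 0.8485^(2/3) × 0.00055^(1/2) = 0.808 m/s.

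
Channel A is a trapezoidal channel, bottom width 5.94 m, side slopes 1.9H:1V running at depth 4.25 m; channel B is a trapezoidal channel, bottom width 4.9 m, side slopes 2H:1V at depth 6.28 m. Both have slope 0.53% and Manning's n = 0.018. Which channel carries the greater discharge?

Channel A: With bottom width b = 5.94 m and side slope z = 1.9: A = (b + zy)y = (5.94 + 1.9×4.25)×4.25 = 59.56 m²; P = b + 2y√(1+z²) = 5.94 + 2×4.25×2.147 = 24.19 m. Hydraulic radius R = A/P = 59.56/24.19 = 2.462 m. Q_A = (1/0.018)·59.56·2.462^(2/3)·√0.0053 = 439.3 m³/s.
Channel B: With bottom width b = 4.9 m and side slope z = 2: A = (b + zy)y = (4.9 + 2×6.28)×6.28 = 109.6 m²; P = b + 2y√(1+z²) = 4.9 + 2×6.28×2.236 = 32.99 m. Hydraulic radius R = A/P = 109.6/32.99 = 3.324 m. Q_B = (1/0.018)·109.6·3.324^(2/3)·√0.0053 = 987.8 m³/s.
Q_A = 439.3 m³/s vs Q_B = 987.8 m³/s, so channel B carries more.

channel B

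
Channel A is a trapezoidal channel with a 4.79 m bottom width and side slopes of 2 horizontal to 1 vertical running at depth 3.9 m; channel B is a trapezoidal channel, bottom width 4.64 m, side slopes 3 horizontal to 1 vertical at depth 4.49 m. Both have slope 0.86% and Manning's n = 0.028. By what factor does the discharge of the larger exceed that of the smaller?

Channel A: With bottom width b = 4.79 m and side slope z = 2: A = (b + zy)y = (4.79 + 2×3.9)×3.9 = 49.1 m²; P = b + 2y√(1+z²) = 4.79 + 2×3.9×2.236 = 22.23 m. Hydraulic radius R = A/P = 49.1/22.23 = 2.209 m. Q_A = (1/0.028)·49.1·2.209^(2/3)·√0.0086 = 275.8 m³/s.
Channel B: With bottom width b = 4.64 m and side slope z = 3: A = (b + zy)y = (4.64 + 3×4.49)×4.49 = 81.31 m²; P = b + 2y√(1+z²) = 4.64 + 2×4.49×3.162 = 33.04 m. Hydraulic radius R = A/P = 81.31/33.04 = 2.461 m. Q_B = (1/0.028)·81.31·2.461^(2/3)·√0.0086 = 490.9 m³/s.
The larger discharge is 490.9 m³/s and the smaller is 275.8 m³/s; the ratio is 1.78.

1.78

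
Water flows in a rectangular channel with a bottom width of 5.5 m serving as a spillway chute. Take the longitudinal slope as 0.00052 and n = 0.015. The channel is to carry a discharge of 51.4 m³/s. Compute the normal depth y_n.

Manning's equation rearranged: A R^(2/3) = nQ / (1·√S) = 0.015 × 51.4 / (√0.00052) = 33.81.
Try y = 5.52 m: A R^(2/3) = 45.51 — over.
Try y = 3.18 m: A R^(2/3) = 22.66 — short.
Try y = 4.34 m: A R^(2/3) = 33.78 — close enough.

y_n = 4.34 m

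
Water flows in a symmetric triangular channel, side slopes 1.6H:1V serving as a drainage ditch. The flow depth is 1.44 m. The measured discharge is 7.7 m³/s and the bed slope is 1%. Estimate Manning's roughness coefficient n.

For a triangular section with side slope z = 1.6: A = zy² = 1.6×1.44² = 3.318 m²; P = 2y√(1+z²) = 2×1.44×1.887 = 5.434 m.
Hydraulic radius R = A/P = 3.318/5.434 = 0.6106 m.
Rearranging Manning's equation: n = (1/Q) A R^(2/3) S^(1/2) = (1/7.7) × 3.318 × 0.6106^(2/3) × √0.01 = 0.031.

n = 0.031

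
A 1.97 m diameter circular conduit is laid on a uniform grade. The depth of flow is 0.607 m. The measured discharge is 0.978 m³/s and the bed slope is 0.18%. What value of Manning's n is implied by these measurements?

n = 0.017

For a circular section of diameter D = 1.97 m at depth y = 0.607 m, the central angle is θ = 2 arccos(1 − 2y/D) = 2.354 rad. Then A = (D²/8)(θ − sin θ) = 0.7981 m² and P = Dθ/2 = 2.319 m.
Hydraulic radius R = A/P = 0.7981/2.319 = 0.3442 m.
Rearranging Manning's equation: n = (1/Q) A R^(2/3) S^(1/2) = (1/0.978) × 0.7981 × 0.3442^(2/3) × √0.0018 = 0.017.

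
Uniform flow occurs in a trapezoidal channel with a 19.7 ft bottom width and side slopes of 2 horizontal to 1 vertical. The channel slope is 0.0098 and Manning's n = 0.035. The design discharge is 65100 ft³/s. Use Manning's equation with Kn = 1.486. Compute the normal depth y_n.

Manning's equation rearranged: A R^(2/3) = nQ / (1.486·√S) = 0.035 × 65100 / (1.486 × √0.0098) = 15490.
At y = 38.9 ft: A R^(2/3) = 27560 — over.
At y = 26.8 ft: A R^(2/3) = 11450 — short.
At y = 30.5 ft: A R^(2/3) = 15480 — ≈ 15490.

y_n = 30.5 ft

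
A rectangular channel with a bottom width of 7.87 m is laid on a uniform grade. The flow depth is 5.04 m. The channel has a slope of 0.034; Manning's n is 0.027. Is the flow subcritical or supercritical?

Flow area A = b·y = 7.87 × 5.04 = 39.66 m². Wetted perimeter P = b + 2y = 7.87 + 2×5.04 = 17.95 m.
Hydraulic radius R = A/P = 39.66/17.95 = 2.21 m.
V = (1/n) R^(2/3) √S = (1/0.027) × 2.21^(2/3) × √0.034 = 11.59 m/s. Hydraulic depth D_h = A/T = 39.66/7.87 = 5.04 m.
Froude number Fr = V/√(g·D_h) = 11.59/√(9.81×5.04) = 1.65, which is greater than 1, so the flow is supercritical.

supercritical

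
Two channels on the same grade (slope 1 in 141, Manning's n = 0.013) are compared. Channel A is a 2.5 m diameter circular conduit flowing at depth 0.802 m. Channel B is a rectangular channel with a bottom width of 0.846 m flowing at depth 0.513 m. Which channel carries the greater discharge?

Channel A: For a circular section of diameter D = 2.5 m at depth y = 0.802 m, the central angle is θ = 2 arccos(1 − 2y/D) = 2.408 rad. Then A = (D²/8)(θ − sin θ) = 1.359 m² and P = Dθ/2 = 3.011 m. Hydraulic radius R = A/P = 1.359/3.011 = 0.4513 m. Q_A = (1/0.013)·1.359·0.4513^(2/3)·√0.007092 = 5.179 m³/s.
Channel B: Flow area A = b·y = 0.846 × 0.513 = 0.434 m². Wetted perimeter P = b + 2y = 0.846 + 2×0.513 = 1.872 m. Hydraulic radius R = A/P = 0.434/1.872 = 0.2318 m. Q_B = (1/0.013)·0.434·0.2318^(2/3)·√0.007092 = 1.061 m³/s.
Q_A = 5.179 m³/s vs Q_B = 1.061 m³/s, so channel A carries more.

channel A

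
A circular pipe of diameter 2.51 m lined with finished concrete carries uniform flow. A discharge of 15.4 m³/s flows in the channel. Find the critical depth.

At critical depth, Q² T / (g A³) = 1, i.e. A³/T = Q²/g = 15.4²/9.81 = 24.18.
At y = 1.31 m: A³/T = 7.107 — too small.
At y = 1.8 m: A³/T = 24.22 — matches.

y_c = 1.8 m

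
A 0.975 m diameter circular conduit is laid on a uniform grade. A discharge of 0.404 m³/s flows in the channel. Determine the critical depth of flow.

At critical depth, Q² T / (g A³) = 1, i.e. A³/T = Q²/g = 0.404²/9.81 = 0.01664.
At y = 0.315 m: A³/T = 0.009968 — too small.
At y = 0.36 m: A³/T = 0.01669 — matches.

y_c = 0.36 m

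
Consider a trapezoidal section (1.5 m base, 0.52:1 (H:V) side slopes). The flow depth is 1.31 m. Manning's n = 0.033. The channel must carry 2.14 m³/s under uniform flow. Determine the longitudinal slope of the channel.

With bottom width b = 1.5 m and side slope z = 0.52: A = (b + zy)y = (1.5 + 0.52×1.31)×1.31 = 2.857 m²; P = b + 2y√(1+z²) = 1.5 + 2×1.31×1.127 = 4.453 m.
Hydraulic radius R = A/P = 2.857/4.453 = 0.6417 m.
From Manning's equation, S = [nQ / (1 A R^(2/3))]² = [0.033 × 2.14 / (1 × 2.857 × 0.6417^(2/3))]² = 0.0011.

S = 0.0011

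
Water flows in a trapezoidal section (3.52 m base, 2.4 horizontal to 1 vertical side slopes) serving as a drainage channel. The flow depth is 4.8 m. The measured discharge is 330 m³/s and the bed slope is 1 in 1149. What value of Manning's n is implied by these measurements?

With bottom width b = 3.52 m and side slope z = 2.4: A = (b + zy)y = (3.52 + 2.4×4.8)×4.8 = 72.19 m²; P = b + 2y√(1+z²) = 3.52 + 2×4.8×2.6 = 28.48 m.
Hydraulic radius R = A/P = 72.19/28.48 = 2.535 m.
Rearranging Manning's equation: n = (1/Q) A R^(2/3) S^(1/2) = (1/330) × 72.19 × 2.535^(2/3) × √0.0008703 = 0.012.

n = 0.012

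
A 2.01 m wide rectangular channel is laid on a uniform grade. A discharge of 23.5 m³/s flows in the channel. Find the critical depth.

y_c = 2.41 m

For a rectangular channel, critical depth y_c = (q²/g)^(1/3) where q = Q/b = 23.5/2.01 = 11.69 m²/s.
So y_c = (11.69²/9.81)^(1/3) = 2.41 m.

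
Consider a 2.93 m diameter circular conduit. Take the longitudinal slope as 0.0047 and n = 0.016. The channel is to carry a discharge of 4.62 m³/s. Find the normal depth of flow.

Manning's equation rearranged: A R^(2/3) = nQ / (1·√S) = 0.016 × 4.62 / (√0.0047) = 1.078.
Trying y = 1.07 m: A R^(2/3) = 1.56 — over.
Trying y = 0.62 m: A R^(2/3) = 0.5377 — short.
Trying y = 0.881 m: A R^(2/3) = 1.078 — close enough.

y_n = 0.881 m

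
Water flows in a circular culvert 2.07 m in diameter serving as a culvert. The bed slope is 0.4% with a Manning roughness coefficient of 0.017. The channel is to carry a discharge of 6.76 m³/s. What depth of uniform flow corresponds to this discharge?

y_n = 1.45 m

Manning's equation rearranged: A R^(2/3) = nQ / (1·√S) = 0.017 × 6.76 / (√0.004) = 1.817.
At y = 1.62 m: A R^(2/3) = 2.074 — high.
At y = 1.05 m: A R^(2/3) = 1.111 — low.
At y = 1.45 m: A R^(2/3) = 1.818 — ≈ 1.817.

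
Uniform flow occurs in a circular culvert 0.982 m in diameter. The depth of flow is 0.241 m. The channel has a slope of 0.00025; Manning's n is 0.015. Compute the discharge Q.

Q = 0.0413 m³/s

For a circular section of diameter D = 0.982 m at depth y = 0.241 m, the central angle is θ = 2 arccos(1 − 2y/D) = 2.073 rad. Then A = (D²/8)(θ − sin θ) = 0.1443 m² and P = Dθ/2 = 1.018 m.
Hydraulic radius R = A/P = 0.1443/1.018 = 0.1417 m.
Manning's equation: Q = (1/n) A R^(2/3) S^(1/2) = (1/0.015) × 0.1443 × 0.1417^(2/3) × 0.00025^(1/2) = 0.0413 m³/s.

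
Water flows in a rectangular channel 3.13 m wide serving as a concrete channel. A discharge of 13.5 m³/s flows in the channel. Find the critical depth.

For a rectangular channel, critical depth y_c = (q²/g)^(1/3) where q = Q/b = 13.5/3.13 = 4.313 m²/s.
So y_c = (4.313²/9.81)^(1/3) = 1.24 m.

y_c = 1.24 m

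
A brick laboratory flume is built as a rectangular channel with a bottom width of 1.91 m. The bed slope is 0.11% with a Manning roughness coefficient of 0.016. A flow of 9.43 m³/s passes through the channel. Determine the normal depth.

Manning's equation rearranged: A R^(2/3) = nQ / (1·√S) = 0.016 × 9.43 / (√0.0011) = 4.549.
At y = 2.32 m: A R^(2/3) = 3.415 — short.
At y = 2.96 m: A R^(2/3) = 4.55 — ≈ 4.549.

y_n = 2.96 m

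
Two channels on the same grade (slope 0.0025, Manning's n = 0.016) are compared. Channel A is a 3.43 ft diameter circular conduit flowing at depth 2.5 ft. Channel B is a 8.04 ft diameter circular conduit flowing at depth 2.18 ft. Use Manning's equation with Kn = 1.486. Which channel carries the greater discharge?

channel B

Channel A: For a circular section of diameter D = 3.43 ft at depth y = 2.5 ft, the central angle is θ = 2 arccos(1 − 2y/D) = 4.092 rad. Then A = (D²/8)(θ − sin θ) = 7.215 ft² and P = Dθ/2 = 7.019 ft. Hydraulic radius R = A/P = 7.215/7.019 = 1.028 ft. Q_A = (1.486/0.016)·7.215·1.028^(2/3)·√0.0025 = 34.13 ft³/s.
Channel B: For a circular section of diameter D = 8.04 ft at depth y = 2.18 ft, the central angle is θ = 2 arccos(1 − 2y/D) = 2.191 rad. Then A = (D²/8)(θ − sin θ) = 11.13 ft² and P = Dθ/2 = 8.807 ft. Hydraulic radius R = A/P = 11.13/8.807 = 1.263 ft. Q_B = (1.486/0.016)·11.13·1.263^(2/3)·√0.0025 = 60.37 ft³/s.
Q_A = 34.13 ft³/s vs Q_B = 60.37 ft³/s, so channel B carries more.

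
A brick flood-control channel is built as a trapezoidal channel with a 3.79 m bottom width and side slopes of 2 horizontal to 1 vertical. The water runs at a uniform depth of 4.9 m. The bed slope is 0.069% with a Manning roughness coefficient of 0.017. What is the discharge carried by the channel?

Q = 194 m³/s

With bottom width b = 3.79 m and side slope z = 2: A = (b + zy)y = (3.79 + 2×4.9)×4.9 = 66.59 m²; P = b + 2y√(1+z²) = 3.79 + 2×4.9×2.236 = 25.7 m.
Hydraulic radius R = A/P = 66.59/25.7 = 2.591 m.
Manning's equation: Q = (1/n) A R^(2/3) S^(1/2) = (1/0.017) × 66.59 × 2.591^(2/3) × 0.00069^(1/2) = 194 m³/s.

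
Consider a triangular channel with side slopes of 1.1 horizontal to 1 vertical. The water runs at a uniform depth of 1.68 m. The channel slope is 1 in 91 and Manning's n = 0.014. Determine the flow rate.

Q = 16.9 m³/s

For a triangular section with side slope z = 1.1: A = zy² = 1.1×1.68² = 3.105 m²; P = 2y√(1+z²) = 2×1.68×1.487 = 4.995 m.
Hydraulic radius R = A/P = 3.105/4.995 = 0.6215 m.
Manning's equation: Q = (1/n) A R^(2/3) S^(1/2) = (1/0.014) × 3.105 × 0.6215^(2/3) × 0.01099^(1/2) = 16.9 m³/s.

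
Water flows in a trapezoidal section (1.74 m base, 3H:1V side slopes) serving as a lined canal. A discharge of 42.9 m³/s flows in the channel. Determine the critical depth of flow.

At critical depth, Q² T / (g A³) = 1, i.e. A³/T = Q²/g = 42.9²/9.81 = 187.6.
At y = 2.04 m: A³/T = 294.9 — too large.
At y = 1.48 m: A³/T = 72.05 — too small.
At y = 1.84 m: A³/T = 186.5 — close enough.

y_c = 1.84 m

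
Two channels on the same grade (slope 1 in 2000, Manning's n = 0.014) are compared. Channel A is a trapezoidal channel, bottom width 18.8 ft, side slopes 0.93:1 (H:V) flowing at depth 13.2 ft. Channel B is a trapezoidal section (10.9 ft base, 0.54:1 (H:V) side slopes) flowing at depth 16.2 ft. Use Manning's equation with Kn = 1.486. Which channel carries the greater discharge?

channel A

Channel A: With bottom width b = 18.8 ft and side slope z = 0.93: A = (b + zy)y = (18.8 + 0.93×13.2)×13.2 = 410.2 ft²; P = b + 2y√(1+z²) = 18.8 + 2×13.2×1.366 = 54.85 ft. Hydraulic radius R = A/P = 410.2/54.85 = 7.478 ft. Q_A = (1.486/0.014)·410.2·7.478^(2/3)·√0.0005 = 3723 ft³/s.
Channel B: With bottom width b = 10.9 ft and side slope z = 0.54: A = (b + zy)y = (10.9 + 0.54×16.2)×16.2 = 318.3 ft²; P = b + 2y√(1+z²) = 10.9 + 2×16.2×1.136 = 47.72 ft. Hydraulic radius R = A/P = 318.3/47.72 = 6.67 ft. Q_B = (1.486/0.014)·318.3·6.67^(2/3)·√0.0005 = 2677 ft³/s.
Q_A = 3723 ft³/s vs Q_B = 2677 ft³/s, so channel A carries more.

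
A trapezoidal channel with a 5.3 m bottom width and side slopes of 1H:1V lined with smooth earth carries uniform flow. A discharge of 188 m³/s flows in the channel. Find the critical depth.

At critical depth, Q² T / (g A³) = 1, i.e. A³/T = Q²/g = 188²/9.81 = 3603.
At y = 3.4 m: A³/T = 2139 — short.
At y = 4.24 m: A³/T = 4803 — over.
At y = 3.92 m: A³/T = 3593 — close enough.

y_c = 3.92 m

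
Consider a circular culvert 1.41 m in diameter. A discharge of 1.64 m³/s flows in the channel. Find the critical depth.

At critical depth, Q² T / (g A³) = 1, i.e. A³/T = Q²/g = 1.64²/9.81 = 0.2742.
Trying y = 0.6 m: A³/T = 0.1821 — short.
Trying y = 0.795 m: A³/T = 0.534 — over.
Trying y = 0.668 m: A³/T = 0.2747 — close enough.

y_c = 0.668 m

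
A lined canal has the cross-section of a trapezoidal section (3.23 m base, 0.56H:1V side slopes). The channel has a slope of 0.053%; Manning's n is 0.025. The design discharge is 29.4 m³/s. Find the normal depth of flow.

y_n = 4 m

Manning's equation rearranged: A R^(2/3) = nQ / (1·√S) = 0.025 × 29.4 / (√0.00053) = 31.93.
Try y = 4.5 m: A R^(2/3) = 39.84 — high.
Try y = 4 m: A R^(2/3) = 31.95 — close enough.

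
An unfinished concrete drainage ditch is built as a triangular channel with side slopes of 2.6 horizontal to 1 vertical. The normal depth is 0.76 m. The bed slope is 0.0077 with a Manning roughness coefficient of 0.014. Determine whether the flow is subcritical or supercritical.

supercritical

For a triangular section with side slope z = 2.6: A = zy² = 2.6×0.76² = 1.502 m²; P = 2y√(1+z²) = 2×0.76×2.786 = 4.234 m.
Hydraulic radius R = A/P = 1.502/4.234 = 0.3547 m.
V = (1/n) R^(2/3) √S = (1/0.014) × 0.3547^(2/3) × √0.0077 = 3.141 m/s. Hydraulic depth D_h = A/T = 1.502/3.952 = 0.38 m.
Froude number Fr = V/√(g·D_h) = 3.141/√(9.81×0.38) = 1.63, which is greater than 1, so the flow is supercritical.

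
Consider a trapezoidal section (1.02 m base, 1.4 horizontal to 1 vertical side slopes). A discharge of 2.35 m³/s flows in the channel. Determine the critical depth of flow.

At critical depth, Q² T / (g A³) = 1, i.e. A³/T = Q²/g = 2.35²/9.81 = 0.5629.
At y = 0.51 m: A³/T = 0.2825 — low.
At y = 0.615 m: A³/T = 0.5646 — matches.

y_c = 0.615 m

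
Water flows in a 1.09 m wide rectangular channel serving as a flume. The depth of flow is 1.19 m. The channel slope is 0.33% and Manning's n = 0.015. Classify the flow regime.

subcritical

Flow area A = b·y = 1.09 × 1.19 = 1.297 m². Wetted perimeter P = b + 2y = 1.09 + 2×1.19 = 3.47 m.
Hydraulic radius R = A/P = 1.297/3.47 = 0.3738 m.
V = (1/n) R^(2/3) √S = (1/0.015) × 0.3738^(2/3) × √0.0033 = 1.987 m/s. Hydraulic depth D_h = A/T = 1.297/1.09 = 1.19 m.
Froude number Fr = V/√(g·D_h) = 1.987/√(9.81×1.19) = 0.582, which is less than 1, so the flow is subcritical.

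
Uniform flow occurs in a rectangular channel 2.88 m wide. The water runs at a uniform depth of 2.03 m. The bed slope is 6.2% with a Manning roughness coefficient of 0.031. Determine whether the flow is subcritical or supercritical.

supercritical

Flow area A = b·y = 2.88 × 2.03 = 5.846 m². Wetted perimeter P = b + 2y = 2.88 + 2×2.03 = 6.94 m.
Hydraulic radius R = A/P = 5.846/6.94 = 0.8424 m.
V = (1/n) R^(2/3) √S = (1/0.031) × 0.8424^(2/3) × √0.062 = 7.165 m/s. Hydraulic depth D_h = A/T = 5.846/2.88 = 2.03 m.
Froude number Fr = V/√(g·D_h) = 7.165/√(9.81×2.03) = 1.61, which is greater than 1, so the flow is supercritical.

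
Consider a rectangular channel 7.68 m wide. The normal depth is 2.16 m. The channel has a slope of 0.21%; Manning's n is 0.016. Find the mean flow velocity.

Flow area A = b·y = 7.68 × 2.16 = 16.59 m². Wetted perimeter P = b + 2y = 7.68 + 2×2.16 = 12 m.
Hydraulic radius R = A/P = 16.59/12 = 1.382 m.
From Manning's equation, V = (1/n) R^(2/3) S^(1/2) = (1/0.016) × 1.382^(2/3) × 0.0021^(1/2) = 3.55 m/s.

V = 3.55 m/s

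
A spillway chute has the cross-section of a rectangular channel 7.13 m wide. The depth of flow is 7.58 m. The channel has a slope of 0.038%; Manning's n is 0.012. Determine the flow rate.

Flow area A = b·y = 7.13 × 7.58 = 54.05 m². Wetted perimeter P = b + 2y = 7.13 + 2×7.58 = 22.29 m.
Hydraulic radius R = A/P = 54.05/22.29 = 2.425 m.
Manning's equation: Q = (1/n) A R^(2/3) S^(1/2) = (1/0.012) × 54.05 × 2.425^(2/3) × 0.00038^(1/2) = 158 m³/s.

Q = 158 m³/s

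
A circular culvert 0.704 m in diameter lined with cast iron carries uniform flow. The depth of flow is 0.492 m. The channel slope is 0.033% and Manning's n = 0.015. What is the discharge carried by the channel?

For a circular section of diameter D = 0.704 m at depth y = 0.492 m, the central angle is θ = 2 arccos(1 − 2y/D) = 3.96 rad. Then A = (D²/8)(θ − sin θ) = 0.2905 m² and P = Dθ/2 = 1.394 m.
Hydraulic radius R = A/P = 0.2905/1.394 = 0.2084 m.
Manning's equation: Q = (1/n) A R^(2/3) S^(1/2) = (1/0.015) × 0.2905 × 0.2084^(2/3) × 0.00033^(1/2) = 0.124 m³/s.

Q = 0.124 m³/s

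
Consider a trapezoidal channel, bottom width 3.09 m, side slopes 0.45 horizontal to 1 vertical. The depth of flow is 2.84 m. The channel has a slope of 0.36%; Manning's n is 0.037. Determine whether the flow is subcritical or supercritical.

With bottom width b = 3.09 m and side slope z = 0.45: A = (b + zy)y = (3.09 + 0.45×2.84)×2.84 = 12.41 m²; P = b + 2y√(1+z²) = 3.09 + 2×2.84×1.097 = 9.319 m.
Hydraulic radius R = A/P = 12.41/9.319 = 1.331 m.
V = (1/n) R^(2/3) √S = (1/0.037) × 1.331^(2/3) × √0.0036 = 1.962 m/s. Hydraulic depth D_h = A/T = 12.41/5.646 = 2.197 m.
Froude number Fr = V/√(g·D_h) = 1.962/√(9.81×2.197) = 0.423, which is less than 1, so the flow is subcritical.

subcritical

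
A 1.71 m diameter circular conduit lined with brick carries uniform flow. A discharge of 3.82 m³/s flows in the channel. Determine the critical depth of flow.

y_c = 0.979 m

At critical depth, Q² T / (g A³) = 1, i.e. A³/T = Q²/g = 3.82²/9.81 = 1.488.
At y = 0.838 m: A³/T = 0.82 — low.
At y = 0.979 m: A³/T = 1.485 — matches.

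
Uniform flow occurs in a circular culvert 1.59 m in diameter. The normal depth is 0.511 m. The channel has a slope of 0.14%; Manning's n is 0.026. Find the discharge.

For a circular section of diameter D = 1.59 m at depth y = 0.511 m, the central angle is θ = 2 arccos(1 − 2y/D) = 2.411 rad. Then A = (D²/8)(θ − sin θ) = 0.551 m² and P = Dθ/2 = 1.917 m.
Hydraulic radius R = A/P = 0.551/1.917 = 0.2875 m.
Manning's equation: Q = (1/n) A R^(2/3) S^(1/2) = (1/0.026) × 0.551 × 0.2875^(2/3) × 0.0014^(1/2) = 0.345 m³/s.

Q = 0.345 m³/s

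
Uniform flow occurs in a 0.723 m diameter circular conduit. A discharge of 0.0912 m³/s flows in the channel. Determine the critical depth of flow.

y_c = 0.182 m

At critical depth, Q² T / (g A³) = 1, i.e. A³/T = Q²/g = 0.0912²/9.81 = 0.0008479.
Try y = 0.21 m: A³/T = 0.00148 — high.
Try y = 0.145 m: A³/T = 0.0003491 — low.
Try y = 0.182 m: A³/T = 0.0008483 — matches.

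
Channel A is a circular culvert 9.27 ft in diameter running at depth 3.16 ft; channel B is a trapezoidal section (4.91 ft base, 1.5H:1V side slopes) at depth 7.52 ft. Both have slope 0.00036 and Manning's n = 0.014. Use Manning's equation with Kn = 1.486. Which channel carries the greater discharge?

Channel A: For a circular section of diameter D = 9.27 ft at depth y = 3.16 ft, the central angle is θ = 2 arccos(1 − 2y/D) = 2.494 rad. Then A = (D²/8)(θ − sin θ) = 20.31 ft² and P = Dθ/2 = 11.56 ft. Hydraulic radius R = A/P = 20.31/11.56 = 1.757 ft. Q_A = (1.486/0.014)·20.31·1.757^(2/3)·√0.00036 = 59.54 ft³/s.
Channel B: With bottom width b = 4.91 ft and side slope z = 1.5: A = (b + zy)y = (4.91 + 1.5×7.52)×7.52 = 121.7 ft²; P = b + 2y√(1+z²) = 4.91 + 2×7.52×1.803 = 32.02 ft. Hydraulic radius R = A/P = 121.7/32.02 = 3.802 ft. Q_B = (1.486/0.014)·121.7·3.802^(2/3)·√0.00036 = 597.3 ft³/s.
Q_A = 59.54 ft³/s vs Q_B = 597.3 ft³/s, so channel B carries more.

channel B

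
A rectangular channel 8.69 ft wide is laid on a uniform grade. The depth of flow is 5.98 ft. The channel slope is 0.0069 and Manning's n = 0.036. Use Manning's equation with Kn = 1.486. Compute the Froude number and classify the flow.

Flow area A = b·y = 8.69 × 5.98 = 51.97 ft². Wetted perimeter P = b + 2y = 8.69 + 2×5.98 = 20.65 ft.
Hydraulic radius R = A/P = 51.97/20.65 = 2.517 ft.
V = (1.486/n) R^(2/3) √S = (1.486/0.036) × 2.517^(2/3) × √0.0069 = 6.344 ft/s. Hydraulic depth D_h = A/T = 51.97/8.69 = 5.98 ft.
Froude number Fr = V/√(g·D_h) = 6.344/√(32.2×5.98) = 0.457, which is less than 1, so the flow is subcritical.

subcritical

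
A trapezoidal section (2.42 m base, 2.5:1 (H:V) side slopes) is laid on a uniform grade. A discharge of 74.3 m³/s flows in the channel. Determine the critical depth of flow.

y_c = 2.39 m

At critical depth, Q² T / (g A³) = 1, i.e. A³/T = Q²/g = 74.3²/9.81 = 562.7.
Trying y = 1.89 m: A³/T = 207.5 — too small.
Trying y = 2.89 m: A³/T = 1284 — too large.
Trying y = 2.39 m: A³/T = 562.1 — close enough.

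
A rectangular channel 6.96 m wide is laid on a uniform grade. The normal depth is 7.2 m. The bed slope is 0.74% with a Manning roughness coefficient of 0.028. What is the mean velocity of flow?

Flow area A = b·y = 6.96 × 7.2 = 50.11 m². Wetted perimeter P = b + 2y = 6.96 + 2×7.2 = 21.36 m.
Hydraulic radius R = A/P = 50.11/21.36 = 2.346 m.
From Manning's equation, V = (1/n) R^(2/3) S^(1/2) = (1/0.028) × 2.346^(2/3) × 0.0074^(1/2) = 5.42 m/s.

V = 5.42 m/s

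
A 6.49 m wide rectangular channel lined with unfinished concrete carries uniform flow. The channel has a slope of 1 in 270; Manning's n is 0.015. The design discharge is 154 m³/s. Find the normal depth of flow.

y_n = 3.97 m

Manning's equation rearranged: A R^(2/3) = nQ / (1·√S) = 0.015 × 154 / (√0.003704) = 37.96.
Try y = 4.67 m: A R^(2/3) = 46.73 — too large.
Try y = 3.29 m: A R^(2/3) = 29.62 — too small.
Try y = 3.97 m: A R^(2/3) = 37.92 — close enough.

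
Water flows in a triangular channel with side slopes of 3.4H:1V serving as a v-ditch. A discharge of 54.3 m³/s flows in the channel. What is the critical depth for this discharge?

At critical depth, Q² T / (g A³) = 1, i.e. A³/T = Q²/g = 54.3²/9.81 = 300.6.
Try y = 1.66 m: A³/T = 72.86 — too small.
Try y = 2.46 m: A³/T = 520.7 — too large.
Try y = 2.2 m: A³/T = 297.9 — matches.

y_c = 2.2 m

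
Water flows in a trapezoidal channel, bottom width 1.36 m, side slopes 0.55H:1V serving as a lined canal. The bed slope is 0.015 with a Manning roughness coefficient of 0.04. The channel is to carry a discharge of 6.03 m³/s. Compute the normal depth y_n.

y_n = 1.3 m

Manning's equation rearranged: A R^(2/3) = nQ / (1·√S) = 0.04 × 6.03 / (√0.015) = 1.969.
Try y = 0.961 m: A R^(2/3) = 1.16 — too small.
Try y = 1.5 m: A R^(2/3) = 2.547 — too large.
Try y = 1.3 m: A R^(2/3) = 1.968 — close enough.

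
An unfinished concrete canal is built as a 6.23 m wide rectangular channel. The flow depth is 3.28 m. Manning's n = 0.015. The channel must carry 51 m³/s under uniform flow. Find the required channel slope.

S = 0.00075

Flow area A = b·y = 6.23 × 3.28 = 20.43 m². Wetted perimeter P = b + 2y = 6.23 + 2×3.28 = 12.79 m.
Hydraulic radius R = A/P = 20.43/12.79 = 1.598 m.
From Manning's equation, S = [nQ / (1 A R^(2/3))]² = [0.015 × 51 / (1 × 20.43 × 1.598^(2/3))]² = 0.00075.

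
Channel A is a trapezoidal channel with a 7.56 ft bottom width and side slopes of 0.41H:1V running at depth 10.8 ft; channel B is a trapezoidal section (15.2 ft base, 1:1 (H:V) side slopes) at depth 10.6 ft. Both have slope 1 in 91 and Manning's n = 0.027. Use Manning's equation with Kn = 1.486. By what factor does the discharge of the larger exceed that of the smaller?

Channel A: With bottom width b = 7.56 ft and side slope z = 0.41: A = (b + zy)y = (7.56 + 0.41×10.8)×10.8 = 129.5 ft²; P = b + 2y√(1+z²) = 7.56 + 2×10.8×1.081 = 30.9 ft. Hydraulic radius R = A/P = 129.5/30.9 = 4.189 ft. Q_A = (1.486/0.027)·129.5·4.189^(2/3)·√0.01099 = 1941 ft³/s.
Channel B: With bottom width b = 15.2 ft and side slope z = 1: A = (b + zy)y = (15.2 + 1×10.6)×10.6 = 273.5 ft²; P = b + 2y√(1+z²) = 15.2 + 2×10.6×1.414 = 45.18 ft. Hydraulic radius R = A/P = 273.5/45.18 = 6.053 ft. Q_B = (1.486/0.027)·273.5·6.053^(2/3)·√0.01099 = 5240 ft³/s.
The larger discharge is 5240 ft³/s and the smaller is 1941 ft³/s; the ratio is 2.7.

2.7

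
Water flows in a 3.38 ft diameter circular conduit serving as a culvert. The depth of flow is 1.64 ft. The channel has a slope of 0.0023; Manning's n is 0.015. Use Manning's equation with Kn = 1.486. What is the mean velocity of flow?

V = 4.19 ft/s

For a circular section of diameter D = 3.38 ft at depth y = 1.64 ft, the central angle is θ = 2 arccos(1 − 2y/D) = 3.082 rad. Then A = (D²/8)(θ − sin θ) = 4.317 ft² and P = Dθ/2 = 5.209 ft.
Hydraulic radius R = A/P = 4.317/5.209 = 0.8288 ft.
From Manning's equation, V = (1.486/n) R^(2/3) S^(1/2) = (1.486/0.015) × 0.8288^(2/3) × 0.0023^(1/2) = 4.19 ft/s.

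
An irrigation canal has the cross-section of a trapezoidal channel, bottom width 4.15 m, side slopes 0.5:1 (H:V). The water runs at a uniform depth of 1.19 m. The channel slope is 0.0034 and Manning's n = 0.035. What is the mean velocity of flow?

V = 1.47 m/s

With bottom width b = 4.15 m and side slope z = 0.5: A = (b + zy)y = (4.15 + 0.5×1.19)×1.19 = 5.647 m²; P = b + 2y√(1+z²) = 4.15 + 2×1.19×1.118 = 6.811 m.
Hydraulic radius R = A/P = 5.647/6.811 = 0.829 m.
From Manning's equation, V = (1/n) R^(2/3) S^(1/2) = (1/0.035) × 0.829^(2/3) × 0.0034^(1/2) = 1.47 m/s.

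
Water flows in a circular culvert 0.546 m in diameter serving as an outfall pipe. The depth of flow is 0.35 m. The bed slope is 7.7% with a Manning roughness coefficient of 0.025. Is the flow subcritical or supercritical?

For a circular section of diameter D = 0.546 m at depth y = 0.35 m, the central angle is θ = 2 arccos(1 − 2y/D) = 3.713 rad. Then A = (D²/8)(θ − sin θ) = 0.1585 m² and P = Dθ/2 = 1.014 m.
Hydraulic radius R = A/P = 0.1585/1.014 = 0.1564 m.
V = (1/n) R^(2/3) √S = (1/0.025) × 0.1564^(2/3) × √0.077 = 3.222 m/s. Hydraulic depth D_h = A/T = 0.1585/0.5238 = 0.3027 m.
Froude number Fr = V/√(g·D_h) = 3.222/√(9.81×0.3027) = 1.87, which is greater than 1, so the flow is supercritical.

supercritical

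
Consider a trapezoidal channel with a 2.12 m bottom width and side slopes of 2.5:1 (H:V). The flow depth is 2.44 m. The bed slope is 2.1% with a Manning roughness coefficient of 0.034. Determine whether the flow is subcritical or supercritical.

supercritical

With bottom width b = 2.12 m and side slope z = 2.5: A = (b + zy)y = (2.12 + 2.5×2.44)×2.44 = 20.06 m²; P = b + 2y√(1+z²) = 2.12 + 2×2.44×2.693 = 15.26 m.
Hydraulic radius R = A/P = 20.06/15.26 = 1.314 m.
V = (1/n) R^(2/3) √S = (1/0.034) × 1.314^(2/3) × √0.021 = 5.114 m/s. Hydraulic depth D_h = A/T = 20.06/14.32 = 1.401 m.
Froude number Fr = V/√(g·D_h) = 5.114/√(9.81×1.401) = 1.38, which is greater than 1, so the flow is supercritical.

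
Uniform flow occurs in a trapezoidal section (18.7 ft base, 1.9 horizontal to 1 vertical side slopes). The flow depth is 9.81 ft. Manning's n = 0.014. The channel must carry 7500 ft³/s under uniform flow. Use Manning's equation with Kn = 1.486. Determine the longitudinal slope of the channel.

With bottom width b = 18.7 ft and side slope z = 1.9: A = (b + zy)y = (18.7 + 1.9×9.81)×9.81 = 366.3 ft²; P = b + 2y√(1+z²) = 18.7 + 2×9.81×2.147 = 60.83 ft.
Hydraulic radius R = A/P = 366.3/60.83 = 6.022 ft.
From Manning's equation, S = [nQ / (1.486 A R^(2/3))]² = [0.014 × 7500 / (1.486 × 366.3 × 6.022^(2/3))]² = 0.0034.

S = 0.0034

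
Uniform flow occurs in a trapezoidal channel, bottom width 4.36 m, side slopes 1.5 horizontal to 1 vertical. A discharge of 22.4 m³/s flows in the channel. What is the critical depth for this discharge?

At critical depth, Q² T / (g A³) = 1, i.e. A³/T = Q²/g = 22.4²/9.81 = 51.15.
Trying y = 1.37 m: A³/T = 80.14 — too large.
Trying y = 0.872 m: A³/T = 17.31 — too small.
Trying y = 1.2 m: A³/T = 50.74 — matches.

y_c = 1.2 m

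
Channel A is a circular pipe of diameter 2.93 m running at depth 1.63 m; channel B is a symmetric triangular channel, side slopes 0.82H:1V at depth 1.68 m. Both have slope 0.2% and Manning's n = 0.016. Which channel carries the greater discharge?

Channel A: For a circular section of diameter D = 2.93 m at depth y = 1.63 m, the central angle is θ = 2 arccos(1 − 2y/D) = 3.367 rad. Then A = (D²/8)(θ − sin θ) = 3.854 m² and P = Dθ/2 = 4.933 m. Hydraulic radius R = A/P = 3.854/4.933 = 0.7812 m. Q_A = (1/0.016)·3.854·0.7812^(2/3)·√0.002 = 9.136 m³/s.
Channel B: For a triangular section with side slope z = 0.82: A = zy² = 0.82×1.68² = 2.314 m²; P = 2y√(1+z²) = 2×1.68×1.293 = 4.345 m. Hydraulic radius R = A/P = 2.314/4.345 = 0.5326 m. Q_B = (1/0.016)·2.314·0.5326^(2/3)·√0.002 = 4.251 m³/s.
Q_A = 9.136 m³/s vs Q_B = 4.251 m³/s, so channel A carries more.

channel A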